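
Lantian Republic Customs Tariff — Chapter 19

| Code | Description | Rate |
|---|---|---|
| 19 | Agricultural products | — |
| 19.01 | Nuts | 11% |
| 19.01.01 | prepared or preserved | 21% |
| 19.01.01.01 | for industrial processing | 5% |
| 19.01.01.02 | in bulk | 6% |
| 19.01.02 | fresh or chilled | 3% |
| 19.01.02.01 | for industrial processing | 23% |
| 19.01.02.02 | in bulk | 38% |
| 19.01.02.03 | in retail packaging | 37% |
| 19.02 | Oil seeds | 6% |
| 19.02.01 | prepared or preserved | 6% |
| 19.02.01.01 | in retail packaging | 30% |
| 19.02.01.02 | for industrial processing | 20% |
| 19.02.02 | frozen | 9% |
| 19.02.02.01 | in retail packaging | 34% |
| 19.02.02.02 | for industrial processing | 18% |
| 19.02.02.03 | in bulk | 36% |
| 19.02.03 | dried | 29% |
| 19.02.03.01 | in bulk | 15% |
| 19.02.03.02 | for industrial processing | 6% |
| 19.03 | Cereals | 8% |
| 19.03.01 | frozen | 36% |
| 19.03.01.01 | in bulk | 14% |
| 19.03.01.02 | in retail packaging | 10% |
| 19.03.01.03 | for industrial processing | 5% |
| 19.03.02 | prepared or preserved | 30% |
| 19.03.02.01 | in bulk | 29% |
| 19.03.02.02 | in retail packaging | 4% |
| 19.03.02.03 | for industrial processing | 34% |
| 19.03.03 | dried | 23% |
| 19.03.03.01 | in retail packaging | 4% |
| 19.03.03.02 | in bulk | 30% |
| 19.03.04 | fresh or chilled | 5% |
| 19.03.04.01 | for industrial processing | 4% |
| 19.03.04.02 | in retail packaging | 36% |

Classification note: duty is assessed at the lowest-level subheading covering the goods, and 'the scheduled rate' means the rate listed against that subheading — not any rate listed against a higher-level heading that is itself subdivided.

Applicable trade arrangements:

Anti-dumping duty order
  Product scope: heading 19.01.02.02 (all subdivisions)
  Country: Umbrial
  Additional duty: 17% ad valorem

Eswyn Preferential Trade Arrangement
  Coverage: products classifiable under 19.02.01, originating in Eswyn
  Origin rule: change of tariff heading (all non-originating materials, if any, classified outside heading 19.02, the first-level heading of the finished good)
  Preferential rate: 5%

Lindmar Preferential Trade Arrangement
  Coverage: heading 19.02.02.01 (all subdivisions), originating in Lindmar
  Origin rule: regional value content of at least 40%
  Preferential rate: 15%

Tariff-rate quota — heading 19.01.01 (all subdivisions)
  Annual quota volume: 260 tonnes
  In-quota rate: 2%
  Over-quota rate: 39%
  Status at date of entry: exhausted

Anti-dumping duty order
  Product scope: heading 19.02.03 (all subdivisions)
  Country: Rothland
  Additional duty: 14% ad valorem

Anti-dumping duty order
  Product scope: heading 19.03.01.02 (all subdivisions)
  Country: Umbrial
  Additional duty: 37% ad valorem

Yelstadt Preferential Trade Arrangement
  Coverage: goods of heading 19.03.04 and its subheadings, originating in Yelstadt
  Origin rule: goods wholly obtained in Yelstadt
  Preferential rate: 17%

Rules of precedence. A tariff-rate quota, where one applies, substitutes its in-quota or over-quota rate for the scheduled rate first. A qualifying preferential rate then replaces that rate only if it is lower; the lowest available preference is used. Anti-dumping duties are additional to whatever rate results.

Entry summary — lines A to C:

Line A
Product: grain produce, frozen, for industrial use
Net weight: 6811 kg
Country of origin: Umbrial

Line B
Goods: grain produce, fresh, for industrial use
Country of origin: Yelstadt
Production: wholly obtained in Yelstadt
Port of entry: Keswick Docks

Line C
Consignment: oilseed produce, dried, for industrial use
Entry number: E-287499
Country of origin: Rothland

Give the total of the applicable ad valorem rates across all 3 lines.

29%

Line A: grain → 19.03; frozen → 19.03.01; for industrial use → 19.03.01.03. Scheduled 5%. No special measure applies. → 5%.
Line B: grain → 19.03; fresh → 19.03.04; for industrial use → 19.03.04.01. Scheduled 4%. Yelstadt agreement on 19.03.04: wholly obtained → 17% available; preference 17% not lower than 4% → no reduction. → 4%.
Line C: oilseed → 19.02; dried → 19.02.03; for industrial use → 19.02.03.02. Scheduled 6%. anti-dumping (Rothland, 19.02.03): +14%; total 6% + 14% = 20%. → 20%.
Sum: 5% + 4% + 20% = 29%.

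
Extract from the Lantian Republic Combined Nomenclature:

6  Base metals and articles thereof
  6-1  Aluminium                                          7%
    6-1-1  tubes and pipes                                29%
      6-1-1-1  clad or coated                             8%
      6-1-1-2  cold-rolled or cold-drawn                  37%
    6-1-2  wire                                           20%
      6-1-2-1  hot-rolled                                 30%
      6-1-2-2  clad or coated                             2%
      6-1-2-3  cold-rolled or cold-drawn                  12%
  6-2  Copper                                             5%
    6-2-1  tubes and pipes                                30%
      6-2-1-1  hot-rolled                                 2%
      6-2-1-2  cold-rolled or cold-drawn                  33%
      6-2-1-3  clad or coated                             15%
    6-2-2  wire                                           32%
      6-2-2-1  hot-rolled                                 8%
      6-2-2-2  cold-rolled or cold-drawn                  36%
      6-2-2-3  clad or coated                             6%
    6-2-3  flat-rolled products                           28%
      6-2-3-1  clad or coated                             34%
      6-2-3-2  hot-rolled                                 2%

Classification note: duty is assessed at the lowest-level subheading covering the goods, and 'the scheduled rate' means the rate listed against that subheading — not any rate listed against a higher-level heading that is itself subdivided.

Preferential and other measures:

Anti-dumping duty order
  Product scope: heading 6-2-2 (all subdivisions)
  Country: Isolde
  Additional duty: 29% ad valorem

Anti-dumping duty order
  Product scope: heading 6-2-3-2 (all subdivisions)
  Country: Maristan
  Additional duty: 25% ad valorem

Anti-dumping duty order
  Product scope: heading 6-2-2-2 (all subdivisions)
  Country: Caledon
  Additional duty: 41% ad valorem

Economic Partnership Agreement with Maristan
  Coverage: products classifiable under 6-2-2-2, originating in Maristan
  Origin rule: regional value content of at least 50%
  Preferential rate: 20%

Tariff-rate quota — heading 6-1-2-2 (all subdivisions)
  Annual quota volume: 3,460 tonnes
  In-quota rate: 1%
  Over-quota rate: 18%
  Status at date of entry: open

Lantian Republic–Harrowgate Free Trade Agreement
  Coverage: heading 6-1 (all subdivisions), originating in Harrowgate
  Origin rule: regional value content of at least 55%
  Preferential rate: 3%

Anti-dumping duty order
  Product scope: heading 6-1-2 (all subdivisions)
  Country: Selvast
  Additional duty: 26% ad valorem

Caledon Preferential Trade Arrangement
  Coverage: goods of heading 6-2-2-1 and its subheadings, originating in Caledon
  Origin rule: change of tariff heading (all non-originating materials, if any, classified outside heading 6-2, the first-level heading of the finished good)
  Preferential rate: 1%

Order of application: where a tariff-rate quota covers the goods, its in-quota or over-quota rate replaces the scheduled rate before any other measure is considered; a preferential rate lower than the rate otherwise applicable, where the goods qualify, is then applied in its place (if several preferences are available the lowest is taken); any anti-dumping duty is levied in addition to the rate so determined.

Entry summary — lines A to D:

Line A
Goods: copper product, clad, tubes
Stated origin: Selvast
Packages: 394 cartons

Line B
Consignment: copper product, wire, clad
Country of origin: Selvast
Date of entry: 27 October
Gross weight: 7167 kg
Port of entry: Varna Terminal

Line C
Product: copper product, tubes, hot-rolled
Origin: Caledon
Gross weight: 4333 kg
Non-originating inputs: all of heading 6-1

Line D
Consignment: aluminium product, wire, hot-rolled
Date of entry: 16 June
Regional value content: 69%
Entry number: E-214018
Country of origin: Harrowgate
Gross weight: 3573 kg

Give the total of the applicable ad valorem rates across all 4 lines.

Line A: copper → 6-2; tubes → 6-2-1; clad → 6-2-1-3. Scheduled 15%. No special measure applies. → 15%.
Line B: copper → 6-2; wire → 6-2-2; clad → 6-2-2-3. Scheduled 6%. No special measure applies. → 6%.
Line C: copper → 6-2; tubes → 6-2-1; hot-rolled → 6-2-1-1. Scheduled 2%. Caledon agreement on 6-2-2-1: 6-2-1-1 not covered. → 2%.
Line D: aluminium → 6-1; wire → 6-1-2; hot-rolled → 6-1-2-1. Scheduled 30%. Harrowgate agreement on 6-1: RVC ≥ 55% → 3% available; preferential 3%. → 3%.
Sum: 15% + 6% + 2% + 3% = 26%.

26%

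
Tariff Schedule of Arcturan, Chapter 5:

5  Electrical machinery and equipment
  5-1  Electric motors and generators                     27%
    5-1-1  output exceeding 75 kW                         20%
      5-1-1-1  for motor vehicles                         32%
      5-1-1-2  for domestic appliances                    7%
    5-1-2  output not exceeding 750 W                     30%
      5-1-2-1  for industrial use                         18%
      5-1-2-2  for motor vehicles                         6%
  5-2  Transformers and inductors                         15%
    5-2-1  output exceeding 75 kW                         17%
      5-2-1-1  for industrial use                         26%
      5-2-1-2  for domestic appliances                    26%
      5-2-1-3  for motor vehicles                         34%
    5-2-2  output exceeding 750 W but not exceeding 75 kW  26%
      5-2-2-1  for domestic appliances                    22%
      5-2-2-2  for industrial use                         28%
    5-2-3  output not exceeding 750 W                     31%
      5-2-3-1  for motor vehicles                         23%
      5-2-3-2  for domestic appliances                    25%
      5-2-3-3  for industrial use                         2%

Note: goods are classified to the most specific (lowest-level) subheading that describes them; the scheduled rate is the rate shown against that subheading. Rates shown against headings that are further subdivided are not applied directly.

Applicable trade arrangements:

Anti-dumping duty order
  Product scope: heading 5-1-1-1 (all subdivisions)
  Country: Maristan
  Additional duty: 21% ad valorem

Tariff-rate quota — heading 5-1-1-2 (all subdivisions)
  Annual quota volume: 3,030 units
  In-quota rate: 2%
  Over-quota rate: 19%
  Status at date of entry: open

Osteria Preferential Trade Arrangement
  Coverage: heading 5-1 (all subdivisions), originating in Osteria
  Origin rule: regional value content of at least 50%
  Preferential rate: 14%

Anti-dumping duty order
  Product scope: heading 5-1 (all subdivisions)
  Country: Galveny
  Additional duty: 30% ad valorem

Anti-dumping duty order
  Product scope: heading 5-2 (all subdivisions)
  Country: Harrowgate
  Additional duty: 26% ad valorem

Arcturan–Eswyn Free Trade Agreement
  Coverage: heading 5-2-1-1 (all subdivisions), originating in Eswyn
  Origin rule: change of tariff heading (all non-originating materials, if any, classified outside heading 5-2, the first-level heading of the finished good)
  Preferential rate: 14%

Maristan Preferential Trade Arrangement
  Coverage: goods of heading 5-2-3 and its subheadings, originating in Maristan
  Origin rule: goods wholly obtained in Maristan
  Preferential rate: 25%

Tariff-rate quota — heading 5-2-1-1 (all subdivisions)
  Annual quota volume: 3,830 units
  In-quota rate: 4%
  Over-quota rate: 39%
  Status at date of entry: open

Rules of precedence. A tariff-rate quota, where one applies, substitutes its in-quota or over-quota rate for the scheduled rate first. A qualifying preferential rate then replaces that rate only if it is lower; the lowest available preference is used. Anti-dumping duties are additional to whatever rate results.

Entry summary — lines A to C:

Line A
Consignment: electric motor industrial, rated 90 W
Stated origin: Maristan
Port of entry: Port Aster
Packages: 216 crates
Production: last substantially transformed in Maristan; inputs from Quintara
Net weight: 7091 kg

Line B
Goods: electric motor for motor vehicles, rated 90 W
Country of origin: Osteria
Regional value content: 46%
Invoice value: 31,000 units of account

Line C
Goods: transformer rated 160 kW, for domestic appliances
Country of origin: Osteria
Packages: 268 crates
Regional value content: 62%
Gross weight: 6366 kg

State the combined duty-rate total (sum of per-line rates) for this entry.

50%

Line A: electric motor → 5-1; rated 90 W → 5-1-2; industrial → 5-1-2-1. Scheduled 18%. Maristan agreement on 5-2-3: 5-1-2-1 not covered. → 18%.
Line B: electric motor → 5-1; rated 90 W → 5-1-2; for motor vehicles → 5-1-2-2. Scheduled 6%. Osteria agreement on 5-1: RVC < 50%. → 6%.
Line C: transformer → 5-2; rated 160 kW → 5-2-1; for domestic appliances → 5-2-1-2. Scheduled 26%. Osteria agreement on 5-1: 5-2-1-2 not covered. → 26%.
Sum: 18% + 6% + 26% = 50%.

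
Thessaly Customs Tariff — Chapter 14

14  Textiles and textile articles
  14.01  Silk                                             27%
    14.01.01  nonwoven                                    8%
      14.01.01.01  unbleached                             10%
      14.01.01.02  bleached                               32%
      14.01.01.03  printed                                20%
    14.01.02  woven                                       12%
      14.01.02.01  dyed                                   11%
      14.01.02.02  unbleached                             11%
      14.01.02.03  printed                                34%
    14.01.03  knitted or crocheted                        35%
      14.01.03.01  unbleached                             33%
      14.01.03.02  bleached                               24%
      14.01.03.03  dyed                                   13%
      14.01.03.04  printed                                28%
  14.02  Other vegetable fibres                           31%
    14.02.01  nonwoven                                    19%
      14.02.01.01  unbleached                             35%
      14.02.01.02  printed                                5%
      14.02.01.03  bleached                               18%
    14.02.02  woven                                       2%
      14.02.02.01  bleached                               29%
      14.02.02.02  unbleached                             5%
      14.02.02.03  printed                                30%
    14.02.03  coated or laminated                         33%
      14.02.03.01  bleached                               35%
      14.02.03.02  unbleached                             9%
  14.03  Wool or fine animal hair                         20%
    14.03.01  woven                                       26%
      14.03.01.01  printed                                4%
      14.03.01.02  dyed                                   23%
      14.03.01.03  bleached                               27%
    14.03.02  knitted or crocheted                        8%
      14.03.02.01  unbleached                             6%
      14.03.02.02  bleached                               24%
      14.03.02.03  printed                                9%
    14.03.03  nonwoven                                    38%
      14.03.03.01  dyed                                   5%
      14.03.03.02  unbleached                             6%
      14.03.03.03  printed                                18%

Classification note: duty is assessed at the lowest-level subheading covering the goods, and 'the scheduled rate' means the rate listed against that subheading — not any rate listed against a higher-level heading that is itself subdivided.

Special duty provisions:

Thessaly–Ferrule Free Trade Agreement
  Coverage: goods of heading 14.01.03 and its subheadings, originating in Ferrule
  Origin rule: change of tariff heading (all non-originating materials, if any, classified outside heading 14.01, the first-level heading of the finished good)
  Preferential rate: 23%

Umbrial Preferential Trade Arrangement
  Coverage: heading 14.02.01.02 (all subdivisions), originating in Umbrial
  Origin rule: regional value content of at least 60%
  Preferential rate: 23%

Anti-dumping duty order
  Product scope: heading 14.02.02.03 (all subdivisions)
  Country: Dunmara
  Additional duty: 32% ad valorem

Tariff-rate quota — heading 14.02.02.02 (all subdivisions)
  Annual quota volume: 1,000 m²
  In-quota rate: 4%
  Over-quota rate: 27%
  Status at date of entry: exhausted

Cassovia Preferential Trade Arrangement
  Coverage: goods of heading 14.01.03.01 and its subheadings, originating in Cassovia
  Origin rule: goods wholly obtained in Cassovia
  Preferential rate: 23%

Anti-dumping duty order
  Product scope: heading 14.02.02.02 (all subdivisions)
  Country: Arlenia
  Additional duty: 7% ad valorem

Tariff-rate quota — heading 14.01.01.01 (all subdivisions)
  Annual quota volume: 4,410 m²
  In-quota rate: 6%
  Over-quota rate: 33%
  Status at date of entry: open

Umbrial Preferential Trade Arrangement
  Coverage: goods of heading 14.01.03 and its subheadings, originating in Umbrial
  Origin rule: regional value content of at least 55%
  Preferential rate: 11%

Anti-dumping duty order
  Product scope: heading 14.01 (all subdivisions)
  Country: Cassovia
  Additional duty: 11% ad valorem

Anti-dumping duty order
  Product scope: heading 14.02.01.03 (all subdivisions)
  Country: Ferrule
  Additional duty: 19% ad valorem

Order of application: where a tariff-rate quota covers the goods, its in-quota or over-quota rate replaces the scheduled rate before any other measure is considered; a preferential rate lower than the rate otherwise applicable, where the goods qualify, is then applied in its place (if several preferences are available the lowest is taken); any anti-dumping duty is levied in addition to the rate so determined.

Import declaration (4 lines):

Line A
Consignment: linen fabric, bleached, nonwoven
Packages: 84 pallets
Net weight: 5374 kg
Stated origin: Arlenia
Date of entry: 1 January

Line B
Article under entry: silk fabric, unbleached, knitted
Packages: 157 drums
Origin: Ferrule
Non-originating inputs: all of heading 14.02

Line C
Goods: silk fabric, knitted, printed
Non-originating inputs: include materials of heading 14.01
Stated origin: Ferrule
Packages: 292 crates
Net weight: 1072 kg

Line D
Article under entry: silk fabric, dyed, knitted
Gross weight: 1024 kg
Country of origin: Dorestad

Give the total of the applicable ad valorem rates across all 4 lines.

82%

Line A: linen → 14.02; nonwoven → 14.02.01; bleached → 14.02.01.03. Scheduled 18%. No special measure applies. → 18%.
Line B: silk → 14.01; knitted → 14.01.03; unbleached → 14.01.03.01. Scheduled 33%. Ferrule agreement on 14.01.03: CTH met → 23% available; preferential 23%. → 23%.
Line C: silk → 14.01; knitted → 14.01.03; printed → 14.01.03.04. Scheduled 28%. Ferrule agreement on 14.01.03: CTH not met. → 28%.
Line D: silk → 14.01; knitted → 14.01.03; dyed → 14.01.03.03. Scheduled 13%. No special measure applies. → 13%.
Sum: 18% + 23% + 28% + 13% = 82%.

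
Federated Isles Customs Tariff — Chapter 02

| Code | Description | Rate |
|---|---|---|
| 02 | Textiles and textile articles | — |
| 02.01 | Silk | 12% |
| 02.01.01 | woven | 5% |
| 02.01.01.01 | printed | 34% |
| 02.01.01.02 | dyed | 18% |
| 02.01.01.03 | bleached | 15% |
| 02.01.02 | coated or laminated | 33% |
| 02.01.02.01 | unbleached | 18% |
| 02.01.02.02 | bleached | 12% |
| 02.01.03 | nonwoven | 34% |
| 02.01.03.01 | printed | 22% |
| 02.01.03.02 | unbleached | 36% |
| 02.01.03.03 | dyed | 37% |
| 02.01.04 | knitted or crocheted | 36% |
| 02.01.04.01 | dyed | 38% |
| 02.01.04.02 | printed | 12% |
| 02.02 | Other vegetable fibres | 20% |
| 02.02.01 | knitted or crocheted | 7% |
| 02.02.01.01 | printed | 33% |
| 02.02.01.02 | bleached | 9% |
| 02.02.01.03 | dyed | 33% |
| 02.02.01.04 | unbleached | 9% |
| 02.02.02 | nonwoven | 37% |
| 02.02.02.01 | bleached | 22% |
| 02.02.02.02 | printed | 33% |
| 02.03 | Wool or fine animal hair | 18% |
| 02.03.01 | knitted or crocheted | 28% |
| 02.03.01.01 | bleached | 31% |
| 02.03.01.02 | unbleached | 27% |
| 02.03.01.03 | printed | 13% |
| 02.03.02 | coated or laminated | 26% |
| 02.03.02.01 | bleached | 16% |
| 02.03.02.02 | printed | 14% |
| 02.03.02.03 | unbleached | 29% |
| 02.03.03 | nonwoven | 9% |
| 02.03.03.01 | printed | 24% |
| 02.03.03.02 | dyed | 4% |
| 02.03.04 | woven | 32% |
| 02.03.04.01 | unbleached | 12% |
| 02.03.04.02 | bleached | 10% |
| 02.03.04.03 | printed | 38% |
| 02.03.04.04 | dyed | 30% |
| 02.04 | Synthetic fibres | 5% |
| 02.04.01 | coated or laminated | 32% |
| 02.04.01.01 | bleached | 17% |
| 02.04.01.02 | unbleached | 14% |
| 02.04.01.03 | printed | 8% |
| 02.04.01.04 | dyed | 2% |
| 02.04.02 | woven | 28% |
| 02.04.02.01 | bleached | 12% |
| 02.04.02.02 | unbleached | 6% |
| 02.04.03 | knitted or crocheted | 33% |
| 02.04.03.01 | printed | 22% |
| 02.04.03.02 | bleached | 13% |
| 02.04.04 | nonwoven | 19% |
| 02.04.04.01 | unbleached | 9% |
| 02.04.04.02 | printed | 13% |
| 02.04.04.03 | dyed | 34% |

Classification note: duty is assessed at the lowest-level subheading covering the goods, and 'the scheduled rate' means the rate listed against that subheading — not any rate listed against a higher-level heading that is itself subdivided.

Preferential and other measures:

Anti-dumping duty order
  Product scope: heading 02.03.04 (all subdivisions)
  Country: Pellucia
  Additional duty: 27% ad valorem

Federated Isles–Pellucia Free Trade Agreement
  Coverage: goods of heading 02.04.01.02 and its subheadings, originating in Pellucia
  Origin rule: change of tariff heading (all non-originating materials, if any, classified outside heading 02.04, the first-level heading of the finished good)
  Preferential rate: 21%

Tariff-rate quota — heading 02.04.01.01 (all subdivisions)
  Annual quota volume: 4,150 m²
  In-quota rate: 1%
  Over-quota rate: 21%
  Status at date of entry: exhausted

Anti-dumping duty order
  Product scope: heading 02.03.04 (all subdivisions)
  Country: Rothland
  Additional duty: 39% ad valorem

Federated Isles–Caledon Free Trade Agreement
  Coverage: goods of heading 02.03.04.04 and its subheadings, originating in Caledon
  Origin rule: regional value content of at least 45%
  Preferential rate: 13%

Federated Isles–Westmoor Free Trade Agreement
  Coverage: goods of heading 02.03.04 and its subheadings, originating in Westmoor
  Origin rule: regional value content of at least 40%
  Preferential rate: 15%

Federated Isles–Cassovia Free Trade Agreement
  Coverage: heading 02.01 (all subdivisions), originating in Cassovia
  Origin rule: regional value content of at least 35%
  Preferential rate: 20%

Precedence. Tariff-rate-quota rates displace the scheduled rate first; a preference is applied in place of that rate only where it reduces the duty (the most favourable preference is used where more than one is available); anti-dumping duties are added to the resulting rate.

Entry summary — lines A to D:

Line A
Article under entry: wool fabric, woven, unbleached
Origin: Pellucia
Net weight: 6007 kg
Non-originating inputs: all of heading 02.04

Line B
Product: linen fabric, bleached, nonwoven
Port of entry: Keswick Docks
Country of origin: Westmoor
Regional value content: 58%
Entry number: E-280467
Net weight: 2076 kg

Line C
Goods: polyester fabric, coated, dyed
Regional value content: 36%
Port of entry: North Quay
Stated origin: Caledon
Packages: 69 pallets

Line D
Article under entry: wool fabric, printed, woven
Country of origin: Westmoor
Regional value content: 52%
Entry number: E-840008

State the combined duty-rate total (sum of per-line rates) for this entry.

Line A: wool → 02.03; woven → 02.03.04; unbleached → 02.03.04.01. Scheduled 12%. Pellucia agreement on 02.04.01.02: 02.03.04.01 not covered; anti-dumping (Pellucia, 02.03.04): +27%; total 12% + 27% = 39%. → 39%.
Line B: linen → 02.02; nonwoven → 02.02.02; bleached → 02.02.02.01. Scheduled 22%. Westmoor agreement on 02.03.04: 02.02.02.01 not covered. → 22%.
Line C: polyester → 02.04; coated → 02.04.01; dyed → 02.04.01.04. Scheduled 2%. Caledon agreement on 02.03.04.04: 02.04.01.04 not covered. → 2%.
Line D: wool → 02.03; woven → 02.03.04; printed → 02.03.04.03. Scheduled 38%. Westmoor agreement on 02.03.04: RVC ≥ 40% → 15% available; preferential 15%. → 15%.
Sum: 39% + 22% + 2% + 15% = 78%.

78%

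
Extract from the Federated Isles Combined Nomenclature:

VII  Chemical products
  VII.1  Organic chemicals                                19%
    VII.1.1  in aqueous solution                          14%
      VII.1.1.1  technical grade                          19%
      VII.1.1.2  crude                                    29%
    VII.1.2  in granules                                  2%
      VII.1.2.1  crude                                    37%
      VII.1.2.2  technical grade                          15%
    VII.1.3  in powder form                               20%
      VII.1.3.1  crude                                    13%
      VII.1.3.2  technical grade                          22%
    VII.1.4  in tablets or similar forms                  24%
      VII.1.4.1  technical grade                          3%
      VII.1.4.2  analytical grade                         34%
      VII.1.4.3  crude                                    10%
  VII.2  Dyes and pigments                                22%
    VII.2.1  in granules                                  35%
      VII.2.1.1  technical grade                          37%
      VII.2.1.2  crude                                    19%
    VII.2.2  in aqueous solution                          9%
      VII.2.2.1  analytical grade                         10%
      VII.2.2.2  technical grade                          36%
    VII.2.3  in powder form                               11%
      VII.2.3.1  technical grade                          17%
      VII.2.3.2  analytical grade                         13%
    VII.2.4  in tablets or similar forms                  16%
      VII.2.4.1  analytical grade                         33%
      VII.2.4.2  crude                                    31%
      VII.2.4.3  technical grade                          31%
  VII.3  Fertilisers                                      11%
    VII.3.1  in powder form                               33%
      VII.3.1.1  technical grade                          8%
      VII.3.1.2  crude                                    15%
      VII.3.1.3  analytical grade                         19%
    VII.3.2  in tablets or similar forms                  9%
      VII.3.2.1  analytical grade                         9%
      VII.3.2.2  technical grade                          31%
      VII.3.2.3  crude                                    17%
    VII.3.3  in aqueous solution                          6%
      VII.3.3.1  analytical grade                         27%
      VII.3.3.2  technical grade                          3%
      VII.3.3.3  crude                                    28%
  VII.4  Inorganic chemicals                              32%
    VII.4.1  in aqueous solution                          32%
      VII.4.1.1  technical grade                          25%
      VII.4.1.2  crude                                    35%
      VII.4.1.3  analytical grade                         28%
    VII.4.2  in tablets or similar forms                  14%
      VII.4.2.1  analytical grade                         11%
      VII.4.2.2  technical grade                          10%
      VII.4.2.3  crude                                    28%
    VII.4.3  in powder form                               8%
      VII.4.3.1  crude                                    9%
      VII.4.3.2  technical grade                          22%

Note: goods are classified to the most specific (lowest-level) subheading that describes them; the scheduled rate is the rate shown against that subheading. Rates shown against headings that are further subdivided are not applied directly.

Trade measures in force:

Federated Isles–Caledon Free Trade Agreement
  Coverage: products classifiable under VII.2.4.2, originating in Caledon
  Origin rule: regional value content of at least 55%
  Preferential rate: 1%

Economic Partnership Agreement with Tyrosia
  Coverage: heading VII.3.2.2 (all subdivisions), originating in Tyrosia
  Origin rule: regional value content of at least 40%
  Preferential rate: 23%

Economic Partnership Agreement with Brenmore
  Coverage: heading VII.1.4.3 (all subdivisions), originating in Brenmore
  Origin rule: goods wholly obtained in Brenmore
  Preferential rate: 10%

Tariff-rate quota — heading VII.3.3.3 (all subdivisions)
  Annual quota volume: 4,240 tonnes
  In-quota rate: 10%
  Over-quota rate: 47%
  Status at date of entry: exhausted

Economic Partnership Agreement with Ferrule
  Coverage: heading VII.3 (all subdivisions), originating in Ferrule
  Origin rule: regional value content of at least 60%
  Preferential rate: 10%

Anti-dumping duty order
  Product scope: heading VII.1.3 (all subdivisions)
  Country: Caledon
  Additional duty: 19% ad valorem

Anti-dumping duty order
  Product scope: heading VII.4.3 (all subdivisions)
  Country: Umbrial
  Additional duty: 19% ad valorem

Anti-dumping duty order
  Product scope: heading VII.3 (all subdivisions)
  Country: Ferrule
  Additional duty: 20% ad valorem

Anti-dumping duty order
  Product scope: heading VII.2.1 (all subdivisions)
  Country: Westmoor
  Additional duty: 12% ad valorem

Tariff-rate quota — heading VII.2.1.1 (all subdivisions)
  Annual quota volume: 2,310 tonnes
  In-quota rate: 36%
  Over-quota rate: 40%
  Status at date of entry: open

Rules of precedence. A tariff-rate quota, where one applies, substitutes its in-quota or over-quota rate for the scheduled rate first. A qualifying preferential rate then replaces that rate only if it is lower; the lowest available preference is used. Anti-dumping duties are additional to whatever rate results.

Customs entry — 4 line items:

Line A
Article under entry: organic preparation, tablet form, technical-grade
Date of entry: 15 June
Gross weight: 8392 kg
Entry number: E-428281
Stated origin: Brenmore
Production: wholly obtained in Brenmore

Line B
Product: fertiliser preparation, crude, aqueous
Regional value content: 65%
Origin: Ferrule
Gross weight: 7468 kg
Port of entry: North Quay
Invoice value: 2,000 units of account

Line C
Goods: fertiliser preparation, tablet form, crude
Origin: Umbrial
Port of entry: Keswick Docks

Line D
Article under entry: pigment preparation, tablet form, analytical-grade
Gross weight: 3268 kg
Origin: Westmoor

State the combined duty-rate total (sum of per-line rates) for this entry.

Line A: organic → VII.1; tablet form → VII.1.4; technical-grade → VII.1.4.1. Scheduled 3%. Brenmore agreement on VII.1.4.3: VII.1.4.1 not covered. → 3%.
Line B: fertiliser → VII.3; aqueous → VII.3.3; crude → VII.3.3.3. Scheduled 28%. quota on VII.3.3.3 exhausted → over-quota 47%; Ferrule agreement on VII.3: RVC ≥ 60% → 10% available; preferential 10%; anti-dumping (Ferrule, VII.3): +20%; total 10% + 20% = 30%. → 30%.
Line C: fertiliser → VII.3; tablet form → VII.3.2; crude → VII.3.2.3. Scheduled 17%. No special measure applies. → 17%.
Line D: pigment → VII.2; tablet form → VII.2.4; analytical-grade → VII.2.4.1. Scheduled 33%. No special measure applies. → 33%.
Sum: 3% + 30% + 17% + 33% = 83%.

83%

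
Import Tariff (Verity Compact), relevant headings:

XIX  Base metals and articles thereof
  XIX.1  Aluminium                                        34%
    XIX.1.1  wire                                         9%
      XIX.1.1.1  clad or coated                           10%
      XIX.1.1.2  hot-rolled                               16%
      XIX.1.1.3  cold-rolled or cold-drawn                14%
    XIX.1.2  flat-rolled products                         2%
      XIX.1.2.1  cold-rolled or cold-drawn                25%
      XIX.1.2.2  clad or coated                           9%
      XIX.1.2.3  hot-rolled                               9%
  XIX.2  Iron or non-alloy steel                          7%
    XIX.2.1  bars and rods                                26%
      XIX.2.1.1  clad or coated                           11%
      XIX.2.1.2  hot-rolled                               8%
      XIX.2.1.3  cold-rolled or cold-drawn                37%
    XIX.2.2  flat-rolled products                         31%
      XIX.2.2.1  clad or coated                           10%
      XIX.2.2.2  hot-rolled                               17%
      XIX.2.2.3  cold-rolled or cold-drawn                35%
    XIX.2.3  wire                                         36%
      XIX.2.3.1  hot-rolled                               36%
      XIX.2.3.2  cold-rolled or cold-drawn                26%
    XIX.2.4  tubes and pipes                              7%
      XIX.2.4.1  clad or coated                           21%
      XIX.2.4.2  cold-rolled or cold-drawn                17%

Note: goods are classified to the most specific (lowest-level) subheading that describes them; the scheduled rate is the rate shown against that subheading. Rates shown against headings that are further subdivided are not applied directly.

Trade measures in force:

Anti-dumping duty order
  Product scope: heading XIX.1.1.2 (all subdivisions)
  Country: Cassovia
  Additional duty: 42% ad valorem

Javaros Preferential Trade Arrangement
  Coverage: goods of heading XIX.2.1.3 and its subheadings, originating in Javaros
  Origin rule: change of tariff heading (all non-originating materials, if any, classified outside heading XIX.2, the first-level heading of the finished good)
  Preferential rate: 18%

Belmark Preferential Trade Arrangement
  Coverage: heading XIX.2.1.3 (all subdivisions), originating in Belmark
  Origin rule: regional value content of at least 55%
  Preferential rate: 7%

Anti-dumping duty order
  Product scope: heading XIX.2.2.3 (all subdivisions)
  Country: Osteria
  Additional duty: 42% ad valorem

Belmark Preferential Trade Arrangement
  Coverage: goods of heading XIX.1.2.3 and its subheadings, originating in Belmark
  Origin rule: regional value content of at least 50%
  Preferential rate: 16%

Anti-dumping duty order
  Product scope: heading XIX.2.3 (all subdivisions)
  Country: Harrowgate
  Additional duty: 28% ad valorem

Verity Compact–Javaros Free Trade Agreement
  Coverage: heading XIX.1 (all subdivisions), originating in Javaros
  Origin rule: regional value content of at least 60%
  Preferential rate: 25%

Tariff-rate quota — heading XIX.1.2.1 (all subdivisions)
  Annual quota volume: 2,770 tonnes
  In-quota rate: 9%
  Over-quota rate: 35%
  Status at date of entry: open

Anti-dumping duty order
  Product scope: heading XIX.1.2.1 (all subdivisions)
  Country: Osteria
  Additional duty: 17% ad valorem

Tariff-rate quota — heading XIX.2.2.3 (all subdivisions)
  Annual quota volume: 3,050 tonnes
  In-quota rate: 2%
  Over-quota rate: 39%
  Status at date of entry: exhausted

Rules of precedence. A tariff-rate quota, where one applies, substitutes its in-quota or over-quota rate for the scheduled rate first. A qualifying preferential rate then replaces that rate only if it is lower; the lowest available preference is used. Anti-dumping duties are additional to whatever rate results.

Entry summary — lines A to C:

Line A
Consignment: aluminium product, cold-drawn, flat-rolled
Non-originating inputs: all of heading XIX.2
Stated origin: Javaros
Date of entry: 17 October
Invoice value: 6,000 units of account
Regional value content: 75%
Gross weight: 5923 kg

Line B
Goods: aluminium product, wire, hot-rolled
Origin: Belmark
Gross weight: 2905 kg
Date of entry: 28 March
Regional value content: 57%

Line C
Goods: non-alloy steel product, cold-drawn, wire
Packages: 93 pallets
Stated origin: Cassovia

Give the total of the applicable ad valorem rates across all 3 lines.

51%

Line A: aluminium → XIX.1; flat-rolled → XIX.1.2; cold-drawn → XIX.1.2.1. Scheduled 25%. quota on XIX.1.2.1 open → in-quota 9%; Javaros agreement on XIX.2.1.3: XIX.1.2.1 not covered; Javaros agreement on XIX.1: RVC ≥ 60% → 25% available; preference 25% not lower than 9% → no reduction. → 9%.
Line B: aluminium → XIX.1; wire → XIX.1.1; hot-rolled → XIX.1.1.2. Scheduled 16%. Belmark agreement on XIX.2.1.3: XIX.1.1.2 not covered; Belmark agreement on XIX.1.2.3: XIX.1.1.2 not covered. → 16%.
Line C: non-alloy steel → XIX.2; wire → XIX.2.3; cold-drawn → XIX.2.3.2. Scheduled 26%. No special measure applies. → 26%.
Sum: 9% + 16% + 26% = 51%.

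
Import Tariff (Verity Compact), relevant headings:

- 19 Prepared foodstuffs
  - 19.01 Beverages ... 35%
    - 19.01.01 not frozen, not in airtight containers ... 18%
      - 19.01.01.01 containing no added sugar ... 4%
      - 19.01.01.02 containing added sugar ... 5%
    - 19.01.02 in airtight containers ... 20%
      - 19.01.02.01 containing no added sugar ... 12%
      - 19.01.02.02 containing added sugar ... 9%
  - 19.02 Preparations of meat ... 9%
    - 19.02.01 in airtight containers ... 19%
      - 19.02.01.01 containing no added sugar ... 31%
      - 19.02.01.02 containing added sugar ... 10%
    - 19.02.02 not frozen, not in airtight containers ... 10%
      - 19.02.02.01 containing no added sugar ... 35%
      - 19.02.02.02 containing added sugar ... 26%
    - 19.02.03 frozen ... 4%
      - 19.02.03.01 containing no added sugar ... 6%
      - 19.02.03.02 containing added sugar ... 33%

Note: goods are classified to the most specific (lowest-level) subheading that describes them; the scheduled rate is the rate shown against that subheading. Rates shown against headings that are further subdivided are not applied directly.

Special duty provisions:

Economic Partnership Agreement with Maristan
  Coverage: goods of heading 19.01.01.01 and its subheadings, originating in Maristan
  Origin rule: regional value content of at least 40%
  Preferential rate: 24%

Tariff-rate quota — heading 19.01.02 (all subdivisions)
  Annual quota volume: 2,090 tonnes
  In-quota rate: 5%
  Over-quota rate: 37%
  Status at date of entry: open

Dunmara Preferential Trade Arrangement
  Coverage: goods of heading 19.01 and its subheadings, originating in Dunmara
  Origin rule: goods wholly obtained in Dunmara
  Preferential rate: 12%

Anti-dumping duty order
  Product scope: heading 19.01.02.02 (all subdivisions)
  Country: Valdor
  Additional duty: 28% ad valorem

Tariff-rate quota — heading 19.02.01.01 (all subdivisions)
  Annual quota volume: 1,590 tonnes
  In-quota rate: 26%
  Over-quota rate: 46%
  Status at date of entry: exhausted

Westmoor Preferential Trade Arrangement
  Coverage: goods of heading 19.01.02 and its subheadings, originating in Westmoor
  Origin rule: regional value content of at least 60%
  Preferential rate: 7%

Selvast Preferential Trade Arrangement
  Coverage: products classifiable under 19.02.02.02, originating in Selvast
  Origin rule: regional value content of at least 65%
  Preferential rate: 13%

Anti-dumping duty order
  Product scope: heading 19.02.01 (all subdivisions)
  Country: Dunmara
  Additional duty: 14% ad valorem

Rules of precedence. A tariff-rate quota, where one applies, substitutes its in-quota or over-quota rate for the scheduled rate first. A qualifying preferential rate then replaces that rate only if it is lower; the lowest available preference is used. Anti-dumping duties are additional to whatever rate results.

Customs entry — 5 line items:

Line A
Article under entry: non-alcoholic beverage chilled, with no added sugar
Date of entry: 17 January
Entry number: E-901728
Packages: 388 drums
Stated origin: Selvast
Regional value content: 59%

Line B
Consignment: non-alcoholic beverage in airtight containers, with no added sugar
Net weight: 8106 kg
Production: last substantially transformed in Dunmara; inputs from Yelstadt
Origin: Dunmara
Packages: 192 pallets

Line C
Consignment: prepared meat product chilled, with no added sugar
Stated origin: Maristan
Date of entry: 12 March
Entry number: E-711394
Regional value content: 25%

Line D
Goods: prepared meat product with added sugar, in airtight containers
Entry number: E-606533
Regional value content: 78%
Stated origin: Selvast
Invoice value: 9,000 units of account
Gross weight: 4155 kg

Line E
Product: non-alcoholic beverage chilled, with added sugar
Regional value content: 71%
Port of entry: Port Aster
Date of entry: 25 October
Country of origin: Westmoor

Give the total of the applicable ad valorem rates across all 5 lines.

59%

Line A: non-alcoholic beverage → 19.01; chilled → 19.01.01; with no added sugar → 19.01.01.01. Scheduled 4%. Selvast agreement on 19.02.02.02: 19.01.01.01 not covered. → 4%.
Line B: non-alcoholic beverage → 19.01; in airtight containers → 19.01.02; with no added sugar → 19.01.02.01. Scheduled 12%. quota on 19.01.02 open → in-quota 5%; Dunmara agreement on 19.01: not wholly obtained. → 5%.
Line C: prepared meat product → 19.02; chilled → 19.02.02; with no added sugar → 19.02.02.01. Scheduled 35%. Maristan agreement on 19.01.01.01: 19.02.02.01 not covered. → 35%.
Line D: prepared meat product → 19.02; in airtight containers → 19.02.01; with added sugar → 19.02.01.02. Scheduled 10%. Selvast agreement on 19.02.02.02: 19.02.01.02 not covered. → 10%.
Line E: non-alcoholic beverage → 19.01; chilled → 19.01.01; with added sugar → 19.01.01.02. Scheduled 5%. Westmoor agreement on 19.01.02: 19.01.01.02 not covered. → 5%.
Sum: 4% + 5% + 35% + 10% + 5% = 59%.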